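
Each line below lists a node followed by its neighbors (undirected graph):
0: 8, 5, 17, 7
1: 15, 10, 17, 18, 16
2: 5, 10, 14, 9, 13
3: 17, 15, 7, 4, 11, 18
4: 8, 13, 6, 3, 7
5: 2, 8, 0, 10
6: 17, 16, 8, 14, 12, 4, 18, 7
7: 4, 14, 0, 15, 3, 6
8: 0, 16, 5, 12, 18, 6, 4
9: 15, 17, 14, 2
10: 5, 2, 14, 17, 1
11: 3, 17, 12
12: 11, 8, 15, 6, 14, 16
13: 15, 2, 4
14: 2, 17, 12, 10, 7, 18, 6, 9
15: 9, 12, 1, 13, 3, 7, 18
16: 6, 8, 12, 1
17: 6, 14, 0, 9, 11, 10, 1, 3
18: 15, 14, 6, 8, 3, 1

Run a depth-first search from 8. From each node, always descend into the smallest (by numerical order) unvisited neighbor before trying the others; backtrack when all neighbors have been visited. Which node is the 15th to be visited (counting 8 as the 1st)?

Visit 8
8 → 0
0 → 5
5 → 2
2 → 9
9 → 14
14 → 6
6 → 4
4 → 3
3 → 7
7 → 15
15 → 1
1 → 10
10 → 17
17 → 11
11 → 12
12 → 16
1 → 18
15 → 13

Visit order: 8, 0, 5, 2, 9, 14, 6, 4, 3, 7, 15, 1, 10, 17, 11, 12, 16, 18, 13

11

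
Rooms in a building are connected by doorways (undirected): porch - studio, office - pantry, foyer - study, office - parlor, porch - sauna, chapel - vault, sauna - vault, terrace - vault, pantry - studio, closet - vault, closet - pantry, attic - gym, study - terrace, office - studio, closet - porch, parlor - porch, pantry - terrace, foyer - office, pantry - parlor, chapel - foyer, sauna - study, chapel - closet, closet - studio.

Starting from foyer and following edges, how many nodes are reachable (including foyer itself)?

BFS from foyer visits: foyer, chapel, office, study, closet, vault, pantry, parlor, studio, sauna, terrace, porch
Reachable nodes: 12 of 14 total.

12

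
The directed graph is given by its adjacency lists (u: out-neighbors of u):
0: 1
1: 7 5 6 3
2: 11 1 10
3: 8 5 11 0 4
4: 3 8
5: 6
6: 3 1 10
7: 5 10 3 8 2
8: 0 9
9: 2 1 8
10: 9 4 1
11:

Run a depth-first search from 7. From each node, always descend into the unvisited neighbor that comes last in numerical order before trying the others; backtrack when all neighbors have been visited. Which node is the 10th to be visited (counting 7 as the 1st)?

Visit 7
7 → 10
10 → 9
9 → 8
8 → 0
0 → 1
1 → 6
6 → 3
3 → 11
3 → 5
3 → 4
9 → 2

Visit order: 7, 10, 9, 8, 0, 1, 6, 3, 11, 5, 4, 2

5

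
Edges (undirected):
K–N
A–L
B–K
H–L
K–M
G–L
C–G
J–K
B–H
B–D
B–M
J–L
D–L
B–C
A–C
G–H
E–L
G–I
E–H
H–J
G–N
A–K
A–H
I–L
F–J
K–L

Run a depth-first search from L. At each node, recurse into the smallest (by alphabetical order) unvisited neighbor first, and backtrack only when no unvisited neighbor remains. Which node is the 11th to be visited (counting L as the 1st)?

Visit L
L → A
A → C
C → B
B → D
B → H
H → E
H → G
G → I
G → N
N → K
K → J
J → F
K → M

Visit order: L, A, C, B, D, H, E, G, I, N, K, J, F, M

K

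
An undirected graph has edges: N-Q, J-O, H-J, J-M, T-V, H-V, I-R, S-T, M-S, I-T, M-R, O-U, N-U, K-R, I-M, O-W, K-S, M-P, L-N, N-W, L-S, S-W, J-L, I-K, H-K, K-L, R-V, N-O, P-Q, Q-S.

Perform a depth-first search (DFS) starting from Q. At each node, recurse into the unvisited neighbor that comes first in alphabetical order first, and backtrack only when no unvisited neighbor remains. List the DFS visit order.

Visit Q
Q → N
N → L
L → J
J → H
H → K
K → I
I → M
M → P
M → R
R → V
V → T
T → S
S → W
W → O
O → U

Q → N → L → J → H → K → I → M → P → R → V → T → S → W → O → U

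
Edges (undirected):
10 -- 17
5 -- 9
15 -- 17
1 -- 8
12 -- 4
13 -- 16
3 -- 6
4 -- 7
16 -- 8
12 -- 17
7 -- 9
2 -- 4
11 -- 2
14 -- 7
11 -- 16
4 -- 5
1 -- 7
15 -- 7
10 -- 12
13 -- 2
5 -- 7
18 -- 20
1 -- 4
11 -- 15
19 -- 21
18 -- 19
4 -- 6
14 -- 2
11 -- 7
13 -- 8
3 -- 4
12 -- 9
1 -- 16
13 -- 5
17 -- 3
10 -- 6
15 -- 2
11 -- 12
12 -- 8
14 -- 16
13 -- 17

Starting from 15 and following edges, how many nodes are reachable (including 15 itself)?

BFS from 15 visits: 15, 2, 7, 11, 17, 4, 13, 14, 1, 5, 9, 12, 16, 3, 10, 6, 8
Reachable nodes: 17 of 21 total.

17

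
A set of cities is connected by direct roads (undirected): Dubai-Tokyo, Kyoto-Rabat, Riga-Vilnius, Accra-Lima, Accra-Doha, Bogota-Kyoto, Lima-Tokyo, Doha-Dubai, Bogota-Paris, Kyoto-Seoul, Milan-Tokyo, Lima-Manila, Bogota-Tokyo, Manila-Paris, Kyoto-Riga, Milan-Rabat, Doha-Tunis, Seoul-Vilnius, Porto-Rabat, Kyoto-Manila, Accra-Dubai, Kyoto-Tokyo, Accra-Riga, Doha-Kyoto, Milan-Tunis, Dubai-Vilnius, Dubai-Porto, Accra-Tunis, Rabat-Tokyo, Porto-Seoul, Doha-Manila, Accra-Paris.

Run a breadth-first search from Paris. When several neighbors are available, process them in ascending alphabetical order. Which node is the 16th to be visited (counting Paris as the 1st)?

Seoul

Visit Paris; enqueue Accra, Bogota, Manila → queue [Accra, Bogota, Manila]
Visit Accra; enqueue Doha, Dubai, Lima, Riga, Tunis → queue [Bogota, Manila, Doha, Dubai, Lima, Riga, Tunis]
Visit Bogota; enqueue Kyoto, Tokyo → queue [Manila, Doha, Dubai, Lima, Riga, Tunis, Kyoto, Tokyo]
Visit Manila → queue [Doha, Dubai, Lima, Riga, Tunis, Kyoto, Tokyo]
Visit Doha → queue [Dubai, Lima, Riga, Tunis, Kyoto, Tokyo]
Visit Dubai; enqueue Porto, Vilnius → queue [Lima, Riga, Tunis, Kyoto, Tokyo, Porto, Vilnius]
Visit Lima → queue [Riga, Tunis, Kyoto, Tokyo, Porto, Vilnius]
Visit Riga → queue [Tunis, Kyoto, Tokyo, Porto, Vilnius]
Visit Tunis; enqueue Milan → queue [Kyoto, Tokyo, Porto, Vilnius, Milan]
Visit Kyoto; enqueue Rabat, Seoul → queue [Tokyo, Porto, Vilnius, Milan, Rabat, Seoul]
Visit Tokyo → queue [Porto, Vilnius, Milan, Rabat, Seoul]
Visit Porto → queue [Vilnius, Milan, Rabat, Seoul]
Visit Vilnius → queue [Milan, Rabat, Seoul]
Visit Milan → queue [Rabat, Seoul]
Visit Rabat → queue [Seoul]
Visit Seoul → queue []

Visit order: Paris, Accra, Bogota, Manila, Doha, Dubai, Lima, Riga, Tunis, Kyoto, Tokyo, Porto, Vilnius, Milan, Rabat, Seoul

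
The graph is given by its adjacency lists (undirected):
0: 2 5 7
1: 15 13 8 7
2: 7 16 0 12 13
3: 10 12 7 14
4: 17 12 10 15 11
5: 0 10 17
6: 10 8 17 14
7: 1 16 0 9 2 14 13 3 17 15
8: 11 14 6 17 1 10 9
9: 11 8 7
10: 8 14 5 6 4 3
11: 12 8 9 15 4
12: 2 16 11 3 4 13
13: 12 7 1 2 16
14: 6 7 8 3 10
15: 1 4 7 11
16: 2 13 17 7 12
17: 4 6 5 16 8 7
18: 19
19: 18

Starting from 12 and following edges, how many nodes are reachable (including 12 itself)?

BFS from 12 visits: 12, 2, 3, 4, 11, 13, 16, 0, 7, 10, 14, 15, 17, 8, 9, 1, 5, 6
Reachable nodes: 18 of 20 total.

18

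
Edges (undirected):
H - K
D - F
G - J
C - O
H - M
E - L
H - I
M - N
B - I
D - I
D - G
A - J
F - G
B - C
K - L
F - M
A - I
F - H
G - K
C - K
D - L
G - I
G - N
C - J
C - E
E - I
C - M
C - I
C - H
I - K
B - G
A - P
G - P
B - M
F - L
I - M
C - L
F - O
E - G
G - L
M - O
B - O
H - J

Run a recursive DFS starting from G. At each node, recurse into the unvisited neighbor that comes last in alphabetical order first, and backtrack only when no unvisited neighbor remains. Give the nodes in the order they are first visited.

G P A J H M O F L K I E C B D N

Visit G
G → P
P → A
A → J
J → H
H → M
M → O
O → F
F → L
L → K
K → I
I → E
E → C
C → B
I → D
M → N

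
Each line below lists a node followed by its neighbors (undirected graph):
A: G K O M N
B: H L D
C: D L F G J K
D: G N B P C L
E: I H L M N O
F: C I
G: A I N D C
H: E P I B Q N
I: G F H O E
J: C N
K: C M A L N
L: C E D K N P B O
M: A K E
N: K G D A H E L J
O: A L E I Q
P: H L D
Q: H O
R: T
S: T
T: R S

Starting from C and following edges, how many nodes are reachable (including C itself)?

17

BFS from C visits: C, L, K, J, G, F, D, P, O, N, E, B, M, A, I, H, Q
Reachable nodes: 17 of 20 total.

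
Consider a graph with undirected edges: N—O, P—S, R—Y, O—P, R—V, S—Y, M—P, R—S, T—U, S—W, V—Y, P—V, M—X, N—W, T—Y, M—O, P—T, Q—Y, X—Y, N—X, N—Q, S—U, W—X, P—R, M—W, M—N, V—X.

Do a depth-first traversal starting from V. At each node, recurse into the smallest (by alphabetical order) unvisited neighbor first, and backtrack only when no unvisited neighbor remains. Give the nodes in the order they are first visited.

V, P, M, N, O, Q, Y, R, S, U, T, W, X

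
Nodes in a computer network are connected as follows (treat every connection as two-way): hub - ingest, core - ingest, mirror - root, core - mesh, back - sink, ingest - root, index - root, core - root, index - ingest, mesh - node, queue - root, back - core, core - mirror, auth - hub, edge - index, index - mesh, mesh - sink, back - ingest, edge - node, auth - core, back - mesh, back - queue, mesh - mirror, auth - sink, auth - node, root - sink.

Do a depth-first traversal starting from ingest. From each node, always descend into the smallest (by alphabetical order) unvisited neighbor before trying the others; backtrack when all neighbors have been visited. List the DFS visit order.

ingest -> back -> core -> auth -> hub -> node -> edge -> index -> mesh -> mirror -> root -> queue -> sink

Visit ingest
ingest → back
back → core
core → auth
auth → hub
auth → node
node → edge
edge → index
index → mesh
mesh → mirror
mirror → root
root → queue
root → sink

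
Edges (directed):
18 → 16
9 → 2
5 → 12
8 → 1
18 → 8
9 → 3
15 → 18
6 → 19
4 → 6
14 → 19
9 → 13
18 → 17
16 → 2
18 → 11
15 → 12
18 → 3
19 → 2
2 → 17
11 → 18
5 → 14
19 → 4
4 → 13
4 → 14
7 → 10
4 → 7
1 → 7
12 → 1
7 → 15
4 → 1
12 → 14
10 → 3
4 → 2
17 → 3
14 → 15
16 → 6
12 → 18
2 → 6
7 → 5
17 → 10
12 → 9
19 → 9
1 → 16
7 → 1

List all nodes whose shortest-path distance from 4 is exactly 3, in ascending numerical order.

3, 9, 12, 18

Level 0: 4
Level 1: 1, 2, 6, 7, 13, 14
Level 2: 5, 10, 15, 16, 17, 19
Level 3: 3, 9, 12, 18
Level 4: 8, 11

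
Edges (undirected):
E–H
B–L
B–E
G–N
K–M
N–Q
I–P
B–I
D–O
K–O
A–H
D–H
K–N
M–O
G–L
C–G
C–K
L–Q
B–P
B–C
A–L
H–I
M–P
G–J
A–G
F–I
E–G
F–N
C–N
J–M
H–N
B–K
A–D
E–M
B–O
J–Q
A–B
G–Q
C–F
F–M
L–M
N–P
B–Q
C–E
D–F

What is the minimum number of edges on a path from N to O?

2

Level 0: N
Level 1: C, F, G, H, K, P, Q
Level 2: A, B, D, E, I, J, L, M, O
O first appears at level 2.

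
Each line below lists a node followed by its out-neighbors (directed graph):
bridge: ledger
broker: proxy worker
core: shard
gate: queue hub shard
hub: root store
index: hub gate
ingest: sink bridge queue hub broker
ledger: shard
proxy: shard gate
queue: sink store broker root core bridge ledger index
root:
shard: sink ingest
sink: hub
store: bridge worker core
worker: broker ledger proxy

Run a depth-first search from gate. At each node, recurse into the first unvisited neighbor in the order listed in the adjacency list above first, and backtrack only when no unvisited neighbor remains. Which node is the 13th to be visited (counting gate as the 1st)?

Visit gate
gate → queue
queue → sink
sink → hub
hub → root
hub → store
store → bridge
bridge → ledger
ledger → shard
shard → ingest
ingest → broker
broker → proxy
broker → worker
store → core
queue → index

Visit order: gate, queue, sink, hub, root, store, bridge, ledger, shard, ingest, broker, proxy, worker, core, index

worker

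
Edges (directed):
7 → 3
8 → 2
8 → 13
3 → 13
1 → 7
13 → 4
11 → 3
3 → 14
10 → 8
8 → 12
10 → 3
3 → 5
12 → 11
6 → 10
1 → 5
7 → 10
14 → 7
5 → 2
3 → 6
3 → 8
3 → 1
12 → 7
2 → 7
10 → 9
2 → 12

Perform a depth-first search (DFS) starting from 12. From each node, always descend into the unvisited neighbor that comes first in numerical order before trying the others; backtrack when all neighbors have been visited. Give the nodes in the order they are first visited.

Visit 12
12 → 7
7 → 3
3 → 1
1 → 5
5 → 2
3 → 6
6 → 10
10 → 8
8 → 13
13 → 4
10 → 9
3 → 14
12 → 11

12, 7, 3, 1, 5, 2, 6, 10, 8, 13, 4, 9, 14, 11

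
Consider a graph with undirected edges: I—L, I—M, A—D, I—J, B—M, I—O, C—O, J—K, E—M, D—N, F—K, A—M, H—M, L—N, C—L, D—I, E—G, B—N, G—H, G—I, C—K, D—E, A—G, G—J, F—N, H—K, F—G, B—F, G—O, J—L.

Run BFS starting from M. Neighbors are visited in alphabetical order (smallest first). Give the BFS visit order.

M, A, B, E, H, I, D, G, F, N, K, J, L, O, C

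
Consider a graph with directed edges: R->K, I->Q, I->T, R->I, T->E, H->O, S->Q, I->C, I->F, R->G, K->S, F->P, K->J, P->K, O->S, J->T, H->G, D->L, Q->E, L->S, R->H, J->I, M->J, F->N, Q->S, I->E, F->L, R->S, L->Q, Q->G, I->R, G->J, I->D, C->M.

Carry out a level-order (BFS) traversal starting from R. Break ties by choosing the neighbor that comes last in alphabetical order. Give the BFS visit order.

R, S, K, I, H, G, Q, J, T, F, E, D, C, O, P, N, L, M

Visit R; enqueue S, K, I, H, G → queue [S, K, I, H, G]
Visit S; enqueue Q → queue [K, I, H, G, Q]
Visit K; enqueue J → queue [I, H, G, Q, J]
Visit I; enqueue T, F, E, D, C → queue [H, G, Q, J, T, F, E, D, C]
Visit H; enqueue O → queue [G, Q, J, T, F, E, D, C, O]
Visit G → queue [Q, J, T, F, E, D, C, O]
Visit Q → queue [J, T, F, E, D, C, O]
Visit J → queue [T, F, E, D, C, O]
Visit T → queue [F, E, D, C, O]
Visit F; enqueue P, N, L → queue [E, D, C, O, P, N, L]
Visit E → queue [D, C, O, P, N, L]
Visit D → queue [C, O, P, N, L]
Visit C; enqueue M → queue [O, P, N, L, M]
Visit O → queue [P, N, L, M]
Visit P → queue [N, L, M]
Visit N → queue [L, M]
Visit L → queue [M]
Visit M → queue []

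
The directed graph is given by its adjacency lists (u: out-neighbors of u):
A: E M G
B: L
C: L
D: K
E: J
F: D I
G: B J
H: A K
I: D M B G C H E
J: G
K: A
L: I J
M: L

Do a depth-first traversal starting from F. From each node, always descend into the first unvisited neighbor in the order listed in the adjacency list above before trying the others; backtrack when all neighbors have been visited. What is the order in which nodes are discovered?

Visit F
F → D
D → K
K → A
A → E
E → J
J → G
G → B
B → L
L → I
I → M
I → C
I → H

F, D, K, A, E, J, G, B, L, I, M, C, H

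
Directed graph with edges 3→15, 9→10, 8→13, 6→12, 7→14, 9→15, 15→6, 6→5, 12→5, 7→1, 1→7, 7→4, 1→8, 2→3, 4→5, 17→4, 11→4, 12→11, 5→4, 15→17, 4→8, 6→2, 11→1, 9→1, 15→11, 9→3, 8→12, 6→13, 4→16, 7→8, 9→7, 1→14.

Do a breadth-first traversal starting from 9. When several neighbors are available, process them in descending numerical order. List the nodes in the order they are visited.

Visit 9; enqueue 15, 10, 7, 3, 1 → queue [15, 10, 7, 3, 1]
Visit 15; enqueue 17, 11, 6 → queue [10, 7, 3, 1, 17, 11, 6]
Visit 10 → queue [7, 3, 1, 17, 11, 6]
Visit 7; enqueue 14, 8, 4 → queue [3, 1, 17, 11, 6, 14, 8, 4]
Visit 3 → queue [1, 17, 11, 6, 14, 8, 4]
Visit 1 → queue [17, 11, 6, 14, 8, 4]
Visit 17 → queue [11, 6, 14, 8, 4]
Visit 11 → queue [6, 14, 8, 4]
Visit 6; enqueue 13, 12, 5, 2 → queue [14, 8, 4, 13, 12, 5, 2]
Visit 14 → queue [8, 4, 13, 12, 5, 2]
Visit 8 → queue [4, 13, 12, 5, 2]
Visit 4; enqueue 16 → queue [13, 12, 5, 2, 16]
Visit 13 → queue [12, 5, 2, 16]
Visit 12 → queue [5, 2, 16]
Visit 5 → queue [2, 16]
Visit 2 → queue [16]
Visit 16 → queue []

9 15 10 7 3 1 17 11 6 14 8 4 13 12 5 2 16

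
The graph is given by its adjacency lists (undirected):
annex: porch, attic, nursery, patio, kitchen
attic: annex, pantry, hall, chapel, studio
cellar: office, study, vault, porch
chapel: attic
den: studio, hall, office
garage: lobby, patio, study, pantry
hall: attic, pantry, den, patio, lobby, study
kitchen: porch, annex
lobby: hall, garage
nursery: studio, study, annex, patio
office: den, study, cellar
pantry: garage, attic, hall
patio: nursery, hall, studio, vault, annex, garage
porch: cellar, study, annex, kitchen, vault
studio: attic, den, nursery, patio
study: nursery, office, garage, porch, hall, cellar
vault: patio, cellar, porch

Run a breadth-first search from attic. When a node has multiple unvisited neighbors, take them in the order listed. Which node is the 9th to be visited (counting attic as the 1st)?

patio

Visit attic; enqueue annex, pantry, hall, chapel, studio → queue [annex, pantry, hall, chapel, studio]
Visit annex; enqueue porch, nursery, patio, kitchen → queue [pantry, hall, chapel, studio, porch, nursery, patio, kitchen]
Visit pantry; enqueue garage → queue [hall, chapel, studio, porch, nursery, patio, kitchen, garage]
Visit hall; enqueue den, lobby, study → queue [chapel, studio, porch, nursery, patio, kitchen, garage, den, lobby, study]
Visit chapel → queue [studio, porch, nursery, patio, kitchen, garage, den, lobby, study]
Visit studio → queue [porch, nursery, patio, kitchen, garage, den, lobby, study]
Visit porch; enqueue cellar, vault → queue [nursery, patio, kitchen, garage, den, lobby, study, cellar, vault]
Visit nursery → queue [patio, kitchen, garage, den, lobby, study, cellar, vault]
Visit patio → queue [kitchen, garage, den, lobby, study, cellar, vault]
Visit kitchen → queue [garage, den, lobby, study, cellar, vault]
Visit garage → queue [den, lobby, study, cellar, vault]
Visit den; enqueue office → queue [lobby, study, cellar, vault, office]
Visit lobby → queue [study, cellar, vault, office]
Visit study → queue [cellar, vault, office]
Visit cellar → queue [vault, office]
Visit vault → queue [office]
Visit office → queue []

Visit order: attic, annex, pantry, hall, chapel, studio, porch, nursery, patio, kitchen, garage, den, lobby, study, cellar, vault, office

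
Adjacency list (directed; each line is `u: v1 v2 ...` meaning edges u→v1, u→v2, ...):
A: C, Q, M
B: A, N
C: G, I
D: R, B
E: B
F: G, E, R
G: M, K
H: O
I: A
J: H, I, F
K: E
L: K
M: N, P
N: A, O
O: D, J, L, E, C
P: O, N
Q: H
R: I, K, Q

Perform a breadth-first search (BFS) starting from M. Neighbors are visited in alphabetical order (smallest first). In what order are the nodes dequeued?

Visit M; enqueue N, P → queue [N, P]
Visit N; enqueue A, O → queue [P, A, O]
Visit P → queue [A, O]
Visit A; enqueue C, Q → queue [O, C, Q]
Visit O; enqueue D, E, J, L → queue [C, Q, D, E, J, L]
Visit C; enqueue G, I → queue [Q, D, E, J, L, G, I]
Visit Q; enqueue H → queue [D, E, J, L, G, I, H]
Visit D; enqueue B, R → queue [E, J, L, G, I, H, B, R]
Visit E → queue [J, L, G, I, H, B, R]
Visit J; enqueue F → queue [L, G, I, H, B, R, F]
Visit L; enqueue K → queue [G, I, H, B, R, F, K]
Visit G → queue [I, H, B, R, F, K]
Visit I → queue [H, B, R, F, K]
Visit H → queue [B, R, F, K]
Visit B → queue [R, F, K]
Visit R → queue [F, K]
Visit F → queue [K]
Visit K → queue []

M, N, P, A, O, C, Q, D, E, J, L, G, I, H, B, R, F, K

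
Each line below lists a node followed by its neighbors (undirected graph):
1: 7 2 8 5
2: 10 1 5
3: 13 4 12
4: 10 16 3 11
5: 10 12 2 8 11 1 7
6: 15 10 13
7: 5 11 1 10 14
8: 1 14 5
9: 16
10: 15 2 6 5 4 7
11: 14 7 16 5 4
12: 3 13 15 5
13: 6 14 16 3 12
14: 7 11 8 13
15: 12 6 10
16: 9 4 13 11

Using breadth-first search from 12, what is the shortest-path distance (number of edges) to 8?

Level 0: 12
Level 1: 3, 5, 13, 15
Level 2: 1, 2, 4, 6, 7, 8, 10, 11, 14, 16
Level 3: 9
8 first appears at level 2.

2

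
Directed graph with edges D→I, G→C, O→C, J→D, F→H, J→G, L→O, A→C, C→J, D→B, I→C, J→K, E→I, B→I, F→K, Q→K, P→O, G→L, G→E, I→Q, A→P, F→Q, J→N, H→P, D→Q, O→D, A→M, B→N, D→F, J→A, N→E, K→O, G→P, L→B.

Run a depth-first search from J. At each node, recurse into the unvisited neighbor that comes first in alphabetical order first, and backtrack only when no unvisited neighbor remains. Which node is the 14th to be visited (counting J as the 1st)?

F

Visit J
J → A
A → C
A → M
A → P
P → O
O → D
D → B
B → I
I → Q
Q → K
B → N
N → E
D → F
F → H
J → G
G → L

Visit order: J, A, C, M, P, O, D, B, I, Q, K, N, E, F, H, G, L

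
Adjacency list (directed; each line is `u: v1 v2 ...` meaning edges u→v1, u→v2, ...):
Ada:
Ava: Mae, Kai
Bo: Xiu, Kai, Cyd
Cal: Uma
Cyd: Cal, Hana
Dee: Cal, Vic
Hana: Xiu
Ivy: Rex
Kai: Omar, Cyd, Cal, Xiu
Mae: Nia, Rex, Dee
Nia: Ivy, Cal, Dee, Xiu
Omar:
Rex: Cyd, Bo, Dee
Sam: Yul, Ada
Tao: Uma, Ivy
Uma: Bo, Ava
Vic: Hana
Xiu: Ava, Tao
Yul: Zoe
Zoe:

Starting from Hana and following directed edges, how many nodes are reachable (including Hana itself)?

BFS from Hana visits: Hana, Xiu, Ava, Tao, Mae, Kai, Uma, Ivy, Nia, Rex, Dee, Omar, Cyd, Cal, Bo, Vic
Reachable nodes: 16 of 20 total.

16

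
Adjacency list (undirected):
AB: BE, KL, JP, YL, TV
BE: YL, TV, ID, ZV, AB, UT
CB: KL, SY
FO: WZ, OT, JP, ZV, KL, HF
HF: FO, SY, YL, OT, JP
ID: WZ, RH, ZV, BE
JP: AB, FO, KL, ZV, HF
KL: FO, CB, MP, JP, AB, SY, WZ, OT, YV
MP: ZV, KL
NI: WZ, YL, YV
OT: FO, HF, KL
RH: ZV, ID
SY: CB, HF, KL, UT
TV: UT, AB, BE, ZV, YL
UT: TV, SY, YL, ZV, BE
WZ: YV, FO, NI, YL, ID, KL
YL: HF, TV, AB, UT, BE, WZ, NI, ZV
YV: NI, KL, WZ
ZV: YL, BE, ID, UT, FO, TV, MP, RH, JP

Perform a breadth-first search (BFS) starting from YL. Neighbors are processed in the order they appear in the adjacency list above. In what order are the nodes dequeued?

Visit YL; enqueue HF, TV, AB, UT, BE, WZ, NI, ZV → queue [HF, TV, AB, UT, BE, WZ, NI, ZV]
Visit HF; enqueue FO, SY, OT, JP → queue [TV, AB, UT, BE, WZ, NI, ZV, FO, SY, OT, JP]
Visit TV → queue [AB, UT, BE, WZ, NI, ZV, FO, SY, OT, JP]
Visit AB; enqueue KL → queue [UT, BE, WZ, NI, ZV, FO, SY, OT, JP, KL]
Visit UT → queue [BE, WZ, NI, ZV, FO, SY, OT, JP, KL]
Visit BE; enqueue ID → queue [WZ, NI, ZV, FO, SY, OT, JP, KL, ID]
Visit WZ; enqueue YV → queue [NI, ZV, FO, SY, OT, JP, KL, ID, YV]
Visit NI → queue [ZV, FO, SY, OT, JP, KL, ID, YV]
Visit ZV; enqueue MP, RH → queue [FO, SY, OT, JP, KL, ID, YV, MP, RH]
Visit FO → queue [SY, OT, JP, KL, ID, YV, MP, RH]
Visit SY; enqueue CB → queue [OT, JP, KL, ID, YV, MP, RH, CB]
Visit OT → queue [JP, KL, ID, YV, MP, RH, CB]
Visit JP → queue [KL, ID, YV, MP, RH, CB]
Visit KL → queue [ID, YV, MP, RH, CB]
Visit ID → queue [YV, MP, RH, CB]
Visit YV → queue [MP, RH, CB]
Visit MP → queue [RH, CB]
Visit RH → queue [CB]
Visit CB → queue []

YL → HF → TV → AB → UT → BE → WZ → NI → ZV → FO → SY → OT → JP → KL → ID → YV → MP → RH → CB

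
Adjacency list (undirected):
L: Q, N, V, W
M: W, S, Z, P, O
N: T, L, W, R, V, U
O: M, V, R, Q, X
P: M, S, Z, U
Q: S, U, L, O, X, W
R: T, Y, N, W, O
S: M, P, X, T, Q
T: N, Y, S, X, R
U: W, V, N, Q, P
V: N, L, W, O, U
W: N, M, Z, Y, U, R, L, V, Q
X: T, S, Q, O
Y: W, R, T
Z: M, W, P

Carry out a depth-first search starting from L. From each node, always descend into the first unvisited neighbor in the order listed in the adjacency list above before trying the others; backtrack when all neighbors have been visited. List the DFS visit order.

Visit L
L → Q
Q → S
S → M
M → W
W → N
N → T
T → Y
Y → R
R → O
O → V
V → U
U → P
P → Z
O → X

L → Q → S → M → W → N → T → Y → R → O → V → U → P → Z → X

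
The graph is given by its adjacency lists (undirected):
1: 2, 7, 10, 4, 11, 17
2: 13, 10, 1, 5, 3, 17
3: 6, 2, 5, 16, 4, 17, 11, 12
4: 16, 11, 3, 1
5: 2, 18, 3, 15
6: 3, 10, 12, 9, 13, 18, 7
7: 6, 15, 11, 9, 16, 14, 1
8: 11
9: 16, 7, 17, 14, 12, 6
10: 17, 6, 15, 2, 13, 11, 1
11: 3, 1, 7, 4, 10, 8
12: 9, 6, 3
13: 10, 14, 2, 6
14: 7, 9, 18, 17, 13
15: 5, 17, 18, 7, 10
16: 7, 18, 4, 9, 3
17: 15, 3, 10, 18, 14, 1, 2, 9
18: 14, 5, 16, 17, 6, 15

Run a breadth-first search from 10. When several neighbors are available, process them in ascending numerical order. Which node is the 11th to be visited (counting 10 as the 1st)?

3

Visit 10; enqueue 1, 2, 6, 11, 13, 15, 17 → queue [1, 2, 6, 11, 13, 15, 17]
Visit 1; enqueue 4, 7 → queue [2, 6, 11, 13, 15, 17, 4, 7]
Visit 2; enqueue 3, 5 → queue [6, 11, 13, 15, 17, 4, 7, 3, 5]
Visit 6; enqueue 9, 12, 18 → queue [11, 13, 15, 17, 4, 7, 3, 5, 9, 12, 18]
Visit 11; enqueue 8 → queue [13, 15, 17, 4, 7, 3, 5, 9, 12, 18, 8]
Visit 13; enqueue 14 → queue [15, 17, 4, 7, 3, 5, 9, 12, 18, 8, 14]
Visit 15 → queue [17, 4, 7, 3, 5, 9, 12, 18, 8, 14]
Visit 17 → queue [4, 7, 3, 5, 9, 12, 18, 8, 14]
Visit 4; enqueue 16 → queue [7, 3, 5, 9, 12, 18, 8, 14, 16]
Visit 7 → queue [3, 5, 9, 12, 18, 8, 14, 16]
Visit 3 → queue [5, 9, 12, 18, 8, 14, 16]
Visit 5 → queue [9, 12, 18, 8, 14, 16]
Visit 9 → queue [12, 18, 8, 14, 16]
Visit 12 → queue [18, 8, 14, 16]
Visit 18 → queue [8, 14, 16]
Visit 8 → queue [14, 16]
Visit 14 → queue [16]
Visit 16 → queue []

Visit order: 10, 1, 2, 6, 11, 13, 15, 17, 4, 7, 3, 5, 9, 12, 18, 8, 14, 16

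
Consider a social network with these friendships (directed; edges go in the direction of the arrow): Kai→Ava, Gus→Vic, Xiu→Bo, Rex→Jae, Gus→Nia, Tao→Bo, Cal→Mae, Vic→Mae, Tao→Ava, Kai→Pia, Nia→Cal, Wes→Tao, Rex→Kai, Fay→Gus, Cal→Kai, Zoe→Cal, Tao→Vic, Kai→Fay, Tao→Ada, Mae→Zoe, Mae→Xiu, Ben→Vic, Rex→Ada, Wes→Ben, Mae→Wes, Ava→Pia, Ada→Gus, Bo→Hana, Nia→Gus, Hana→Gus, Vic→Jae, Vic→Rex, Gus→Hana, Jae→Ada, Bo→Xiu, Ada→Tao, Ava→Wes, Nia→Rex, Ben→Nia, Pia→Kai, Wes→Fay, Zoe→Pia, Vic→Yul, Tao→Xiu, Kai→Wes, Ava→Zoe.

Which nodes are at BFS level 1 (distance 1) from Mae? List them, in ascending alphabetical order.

Level 0: Mae
Level 1: Wes, Xiu, Zoe
Level 2: Ben, Bo, Cal, Fay, Pia, Tao
Level 3: Ada, Ava, Gus, Hana, Kai, Nia, Vic
Level 4: Jae, Rex, Yul

Wes, Xiu, Zoe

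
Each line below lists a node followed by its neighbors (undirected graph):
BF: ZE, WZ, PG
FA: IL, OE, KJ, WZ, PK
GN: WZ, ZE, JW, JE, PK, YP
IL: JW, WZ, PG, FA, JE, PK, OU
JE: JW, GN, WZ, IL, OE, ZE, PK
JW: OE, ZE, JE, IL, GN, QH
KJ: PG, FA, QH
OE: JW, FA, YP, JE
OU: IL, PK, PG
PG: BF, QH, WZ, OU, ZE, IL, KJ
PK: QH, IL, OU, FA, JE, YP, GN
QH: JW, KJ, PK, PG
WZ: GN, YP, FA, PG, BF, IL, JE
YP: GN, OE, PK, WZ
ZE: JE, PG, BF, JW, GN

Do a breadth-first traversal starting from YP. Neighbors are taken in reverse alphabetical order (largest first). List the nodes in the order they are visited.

Visit YP; enqueue WZ, PK, OE, GN → queue [WZ, PK, OE, GN]
Visit WZ; enqueue PG, JE, IL, FA, BF → queue [PK, OE, GN, PG, JE, IL, FA, BF]
Visit PK; enqueue QH, OU → queue [OE, GN, PG, JE, IL, FA, BF, QH, OU]
Visit OE; enqueue JW → queue [GN, PG, JE, IL, FA, BF, QH, OU, JW]
Visit GN; enqueue ZE → queue [PG, JE, IL, FA, BF, QH, OU, JW, ZE]
Visit PG; enqueue KJ → queue [JE, IL, FA, BF, QH, OU, JW, ZE, KJ]
Visit JE → queue [IL, FA, BF, QH, OU, JW, ZE, KJ]
Visit IL → queue [FA, BF, QH, OU, JW, ZE, KJ]
Visit FA → queue [BF, QH, OU, JW, ZE, KJ]
Visit BF → queue [QH, OU, JW, ZE, KJ]
Visit QH → queue [OU, JW, ZE, KJ]
Visit OU → queue [JW, ZE, KJ]
Visit JW → queue [ZE, KJ]
Visit ZE → queue [KJ]
Visit KJ → queue []

YP → WZ → PK → OE → GN → PG → JE → IL → FA → BF → QH → OU → JW → ZE → KJ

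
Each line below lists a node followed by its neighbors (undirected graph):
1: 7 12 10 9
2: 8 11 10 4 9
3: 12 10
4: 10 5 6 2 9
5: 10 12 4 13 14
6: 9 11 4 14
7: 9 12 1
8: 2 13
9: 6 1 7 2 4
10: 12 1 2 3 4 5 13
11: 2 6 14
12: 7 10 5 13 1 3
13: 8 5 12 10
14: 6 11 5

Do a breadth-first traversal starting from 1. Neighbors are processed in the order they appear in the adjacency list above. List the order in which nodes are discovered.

1, 7, 12, 10, 9, 5, 13, 3, 2, 4, 6, 14, 8, 11

Visit 1; enqueue 7, 12, 10, 9 → queue [7, 12, 10, 9]
Visit 7 → queue [12, 10, 9]
Visit 12; enqueue 5, 13, 3 → queue [10, 9, 5, 13, 3]
Visit 10; enqueue 2, 4 → queue [9, 5, 13, 3, 2, 4]
Visit 9; enqueue 6 → queue [5, 13, 3, 2, 4, 6]
Visit 5; enqueue 14 → queue [13, 3, 2, 4, 6, 14]
Visit 13; enqueue 8 → queue [3, 2, 4, 6, 14, 8]
Visit 3 → queue [2, 4, 6, 14, 8]
Visit 2; enqueue 11 → queue [4, 6, 14, 8, 11]
Visit 4 → queue [6, 14, 8, 11]
Visit 6 → queue [14, 8, 11]
Visit 14 → queue [8, 11]
Visit 8 → queue [11]
Visit 11 → queue []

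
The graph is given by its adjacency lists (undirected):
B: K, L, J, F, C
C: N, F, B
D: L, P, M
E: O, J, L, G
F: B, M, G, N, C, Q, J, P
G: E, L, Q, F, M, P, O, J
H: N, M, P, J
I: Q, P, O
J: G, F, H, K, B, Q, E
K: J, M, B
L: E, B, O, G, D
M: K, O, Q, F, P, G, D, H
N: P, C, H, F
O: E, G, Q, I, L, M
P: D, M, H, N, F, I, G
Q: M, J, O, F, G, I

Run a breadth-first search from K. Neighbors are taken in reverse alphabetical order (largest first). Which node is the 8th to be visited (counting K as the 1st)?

Visit K; enqueue M, J, B → queue [M, J, B]
Visit M; enqueue Q, P, O, H, G, F, D → queue [J, B, Q, P, O, H, G, F, D]
Visit J; enqueue E → queue [B, Q, P, O, H, G, F, D, E]
Visit B; enqueue L, C → queue [Q, P, O, H, G, F, D, E, L, C]
Visit Q; enqueue I → queue [P, O, H, G, F, D, E, L, C, I]
Visit P; enqueue N → queue [O, H, G, F, D, E, L, C, I, N]
Visit O → queue [H, G, F, D, E, L, C, I, N]
Visit H → queue [G, F, D, E, L, C, I, N]
Visit G → queue [F, D, E, L, C, I, N]
Visit F → queue [D, E, L, C, I, N]
Visit D → queue [E, L, C, I, N]
Visit E → queue [L, C, I, N]
Visit L → queue [C, I, N]
Visit C → queue [I, N]
Visit I → queue [N]
Visit N → queue []

Visit order: K, M, J, B, Q, P, O, H, G, F, D, E, L, C, I, N

H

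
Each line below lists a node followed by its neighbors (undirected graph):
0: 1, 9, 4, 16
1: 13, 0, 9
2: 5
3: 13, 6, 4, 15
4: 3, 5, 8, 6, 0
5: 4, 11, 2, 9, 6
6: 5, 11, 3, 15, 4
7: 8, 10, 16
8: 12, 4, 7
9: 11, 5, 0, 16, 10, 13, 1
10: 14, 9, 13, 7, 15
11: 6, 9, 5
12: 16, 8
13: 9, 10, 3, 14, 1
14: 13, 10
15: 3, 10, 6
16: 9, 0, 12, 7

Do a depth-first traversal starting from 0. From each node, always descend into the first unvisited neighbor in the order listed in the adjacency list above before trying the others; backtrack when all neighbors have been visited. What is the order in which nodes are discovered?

0 → 1 → 13 → 9 → 11 → 6 → 5 → 4 → 3 → 15 → 10 → 14 → 7 → 8 → 12 → 16 → 2

Visit 0
0 → 1
1 → 13
13 → 9
9 → 11
11 → 6
6 → 5
5 → 4
4 → 3
3 → 15
15 → 10
10 → 14
10 → 7
7 → 8
8 → 12
12 → 16
5 → 2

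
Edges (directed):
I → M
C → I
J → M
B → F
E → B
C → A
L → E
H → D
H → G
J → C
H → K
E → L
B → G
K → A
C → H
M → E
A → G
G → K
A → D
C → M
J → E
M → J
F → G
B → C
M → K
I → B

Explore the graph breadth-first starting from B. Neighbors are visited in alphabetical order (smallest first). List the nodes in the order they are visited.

B → C → F → G → A → H → I → M → K → D → E → J → L

Visit B; enqueue C, F, G → queue [C, F, G]
Visit C; enqueue A, H, I, M → queue [F, G, A, H, I, M]
Visit F → queue [G, A, H, I, M]
Visit G; enqueue K → queue [A, H, I, M, K]
Visit A; enqueue D → queue [H, I, M, K, D]
Visit H → queue [I, M, K, D]
Visit I → queue [M, K, D]
Visit M; enqueue E, J → queue [K, D, E, J]
Visit K → queue [D, E, J]
Visit D → queue [E, J]
Visit E; enqueue L → queue [J, L]
Visit J → queue [L]
Visit L → queue []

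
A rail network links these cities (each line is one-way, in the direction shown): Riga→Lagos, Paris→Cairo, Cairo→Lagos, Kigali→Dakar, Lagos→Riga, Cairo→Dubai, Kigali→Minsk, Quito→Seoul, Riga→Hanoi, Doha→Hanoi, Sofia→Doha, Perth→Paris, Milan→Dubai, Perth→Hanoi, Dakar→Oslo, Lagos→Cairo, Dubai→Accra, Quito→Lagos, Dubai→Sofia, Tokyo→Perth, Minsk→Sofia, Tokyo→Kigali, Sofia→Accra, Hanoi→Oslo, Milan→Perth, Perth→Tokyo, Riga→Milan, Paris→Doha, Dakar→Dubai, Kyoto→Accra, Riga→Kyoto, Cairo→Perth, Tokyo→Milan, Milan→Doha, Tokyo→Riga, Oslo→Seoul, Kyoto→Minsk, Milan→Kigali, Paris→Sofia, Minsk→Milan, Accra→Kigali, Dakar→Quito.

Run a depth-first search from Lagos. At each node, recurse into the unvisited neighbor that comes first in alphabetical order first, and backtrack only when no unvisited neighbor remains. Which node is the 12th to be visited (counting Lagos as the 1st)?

Doha

Visit Lagos
Lagos → Cairo
Cairo → Dubai
Dubai → Accra
Accra → Kigali
Kigali → Dakar
Dakar → Oslo
Oslo → Seoul
Dakar → Quito
Kigali → Minsk
Minsk → Milan
Milan → Doha
Doha → Hanoi
Milan → Perth
Perth → Paris
Paris → Sofia
Perth → Tokyo
Tokyo → Riga
Riga → Kyoto

Visit order: Lagos, Cairo, Dubai, Accra, Kigali, Dakar, Oslo, Seoul, Quito, Minsk, Milan, Doha, Hanoi, Perth, Paris, Sofia, Tokyo, Riga, Kyoto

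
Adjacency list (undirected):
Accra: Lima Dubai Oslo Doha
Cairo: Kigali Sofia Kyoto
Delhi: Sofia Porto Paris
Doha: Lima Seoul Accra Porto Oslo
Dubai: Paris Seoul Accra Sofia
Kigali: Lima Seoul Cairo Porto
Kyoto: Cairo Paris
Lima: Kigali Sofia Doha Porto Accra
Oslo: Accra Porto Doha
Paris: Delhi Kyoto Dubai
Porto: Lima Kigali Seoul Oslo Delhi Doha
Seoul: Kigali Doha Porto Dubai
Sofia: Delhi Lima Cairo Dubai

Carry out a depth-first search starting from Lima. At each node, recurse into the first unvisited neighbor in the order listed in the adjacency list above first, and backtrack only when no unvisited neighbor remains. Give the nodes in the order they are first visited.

Visit Lima
Lima → Kigali
Kigali → Seoul
Seoul → Doha
Doha → Accra
Accra → Dubai
Dubai → Paris
Paris → Delhi
Delhi → Sofia
Sofia → Cairo
Cairo → Kyoto
Delhi → Porto
Porto → Oslo

Lima, Kigali, Seoul, Doha, Accra, Dubai, Paris, Delhi, Sofia, Cairo, Kyoto, Porto, Oslo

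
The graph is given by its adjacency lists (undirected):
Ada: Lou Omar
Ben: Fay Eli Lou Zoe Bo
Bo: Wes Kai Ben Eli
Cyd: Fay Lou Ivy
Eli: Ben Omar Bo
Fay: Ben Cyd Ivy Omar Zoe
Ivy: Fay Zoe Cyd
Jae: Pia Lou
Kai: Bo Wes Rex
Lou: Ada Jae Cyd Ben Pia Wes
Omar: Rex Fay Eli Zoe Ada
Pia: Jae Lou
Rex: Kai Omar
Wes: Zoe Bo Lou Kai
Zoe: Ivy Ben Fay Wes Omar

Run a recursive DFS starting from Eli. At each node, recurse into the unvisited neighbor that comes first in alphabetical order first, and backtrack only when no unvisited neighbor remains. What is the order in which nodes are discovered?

Eli -> Ben -> Bo -> Kai -> Rex -> Omar -> Ada -> Lou -> Cyd -> Fay -> Ivy -> Zoe -> Wes -> Jae -> Pia

Visit Eli
Eli → Ben
Ben → Bo
Bo → Kai
Kai → Rex
Rex → Omar
Omar → Ada
Ada → Lou
Lou → Cyd
Cyd → Fay
Fay → Ivy
Ivy → Zoe
Zoe → Wes
Lou → Jae
Jae → Pia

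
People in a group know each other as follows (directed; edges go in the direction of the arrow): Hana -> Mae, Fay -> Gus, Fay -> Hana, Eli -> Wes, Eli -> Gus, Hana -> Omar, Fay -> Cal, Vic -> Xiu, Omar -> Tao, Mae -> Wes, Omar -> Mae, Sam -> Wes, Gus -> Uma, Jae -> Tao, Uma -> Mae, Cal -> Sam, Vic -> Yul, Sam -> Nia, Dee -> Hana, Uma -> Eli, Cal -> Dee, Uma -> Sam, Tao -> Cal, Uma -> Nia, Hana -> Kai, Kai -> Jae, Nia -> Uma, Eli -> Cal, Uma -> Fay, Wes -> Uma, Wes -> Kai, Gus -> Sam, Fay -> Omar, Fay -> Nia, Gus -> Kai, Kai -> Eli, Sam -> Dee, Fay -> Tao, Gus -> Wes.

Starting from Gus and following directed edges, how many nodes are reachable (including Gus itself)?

15

BFS from Gus visits: Gus, Kai, Sam, Uma, Wes, Eli, Jae, Dee, Nia, Fay, Mae, Cal, Tao, Hana, Omar
Reachable nodes: 15 of 18 total.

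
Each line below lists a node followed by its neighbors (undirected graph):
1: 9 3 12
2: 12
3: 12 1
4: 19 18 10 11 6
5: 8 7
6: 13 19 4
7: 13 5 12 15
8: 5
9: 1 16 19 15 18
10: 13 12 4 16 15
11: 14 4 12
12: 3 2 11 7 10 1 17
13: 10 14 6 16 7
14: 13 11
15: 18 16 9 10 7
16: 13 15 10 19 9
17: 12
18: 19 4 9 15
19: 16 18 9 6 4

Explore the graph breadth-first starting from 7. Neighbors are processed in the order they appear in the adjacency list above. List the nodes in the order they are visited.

7 → 13 → 5 → 12 → 15 → 10 → 14 → 6 → 16 → 8 → 3 → 2 → 11 → 1 → 17 → 18 → 9 → 4 → 19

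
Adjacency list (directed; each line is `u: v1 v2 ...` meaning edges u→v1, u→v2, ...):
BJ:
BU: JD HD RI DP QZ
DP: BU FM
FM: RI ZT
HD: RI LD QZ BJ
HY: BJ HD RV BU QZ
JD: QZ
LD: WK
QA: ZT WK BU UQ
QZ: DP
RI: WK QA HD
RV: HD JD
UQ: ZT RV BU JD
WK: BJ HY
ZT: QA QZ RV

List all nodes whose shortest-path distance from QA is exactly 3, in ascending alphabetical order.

Level 0: QA
Level 1: BU, UQ, WK, ZT
Level 2: BJ, DP, HD, HY, JD, QZ, RI, RV
Level 3: FM, LD

FM, LD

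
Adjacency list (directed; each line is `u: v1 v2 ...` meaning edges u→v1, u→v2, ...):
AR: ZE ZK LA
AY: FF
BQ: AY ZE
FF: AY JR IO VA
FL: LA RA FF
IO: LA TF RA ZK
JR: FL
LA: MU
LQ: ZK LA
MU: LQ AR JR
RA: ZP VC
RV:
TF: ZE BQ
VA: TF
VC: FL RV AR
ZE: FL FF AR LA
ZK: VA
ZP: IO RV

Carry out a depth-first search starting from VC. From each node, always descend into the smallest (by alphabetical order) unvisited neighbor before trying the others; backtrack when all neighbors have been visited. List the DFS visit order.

VC → AR → LA → MU → JR → FL → FF → AY → IO → RA → ZP → RV → TF → BQ → ZE → ZK → VA → LQ

Visit VC
VC → AR
AR → LA
LA → MU
MU → JR
JR → FL
FL → FF
FF → AY
FF → IO
IO → RA
RA → ZP
ZP → RV
IO → TF
TF → BQ
BQ → ZE
IO → ZK
ZK → VA
MU → LQ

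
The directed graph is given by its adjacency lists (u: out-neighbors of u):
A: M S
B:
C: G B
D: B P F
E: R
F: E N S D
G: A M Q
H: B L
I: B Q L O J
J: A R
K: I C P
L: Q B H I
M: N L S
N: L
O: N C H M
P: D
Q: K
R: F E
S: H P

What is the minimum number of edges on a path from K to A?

Level 0: K
Level 1: C, I, P
Level 2: B, D, G, J, L, O, Q
Level 3: A, F, H, M, N, R
Level 4: E, S
A first appears at level 3.

3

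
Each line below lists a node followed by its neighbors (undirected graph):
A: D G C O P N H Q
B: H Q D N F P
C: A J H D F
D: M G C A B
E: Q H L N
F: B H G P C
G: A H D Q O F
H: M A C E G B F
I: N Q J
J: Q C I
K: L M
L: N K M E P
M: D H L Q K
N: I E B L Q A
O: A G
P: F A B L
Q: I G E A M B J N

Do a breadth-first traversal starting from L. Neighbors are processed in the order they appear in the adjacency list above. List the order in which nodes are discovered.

Visit L; enqueue N, K, M, E, P → queue [N, K, M, E, P]
Visit N; enqueue I, B, Q, A → queue [K, M, E, P, I, B, Q, A]
Visit K → queue [M, E, P, I, B, Q, A]
Visit M; enqueue D, H → queue [E, P, I, B, Q, A, D, H]
Visit E → queue [P, I, B, Q, A, D, H]
Visit P; enqueue F → queue [I, B, Q, A, D, H, F]
Visit I; enqueue J → queue [B, Q, A, D, H, F, J]
Visit B → queue [Q, A, D, H, F, J]
Visit Q; enqueue G → queue [A, D, H, F, J, G]
Visit A; enqueue C, O → queue [D, H, F, J, G, C, O]
Visit D → queue [H, F, J, G, C, O]
Visit H → queue [F, J, G, C, O]
Visit F → queue [J, G, C, O]
Visit J → queue [G, C, O]
Visit G → queue [C, O]
Visit C → queue [O]
Visit O → queue []

L, N, K, M, E, P, I, B, Q, A, D, H, F, J, G, C, O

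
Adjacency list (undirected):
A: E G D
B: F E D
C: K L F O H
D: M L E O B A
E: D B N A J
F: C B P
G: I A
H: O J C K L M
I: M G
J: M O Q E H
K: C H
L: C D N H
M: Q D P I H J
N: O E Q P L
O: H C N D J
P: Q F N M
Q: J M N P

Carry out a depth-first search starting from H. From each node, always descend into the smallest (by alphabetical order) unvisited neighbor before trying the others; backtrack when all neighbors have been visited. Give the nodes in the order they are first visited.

H, C, F, B, D, A, E, J, M, I, G, P, N, L, O, Q, K

Visit H
H → C
C → F
F → B
B → D
D → A
A → E
E → J
J → M
M → I
I → G
M → P
P → N
N → L
N → O
N → Q
C → K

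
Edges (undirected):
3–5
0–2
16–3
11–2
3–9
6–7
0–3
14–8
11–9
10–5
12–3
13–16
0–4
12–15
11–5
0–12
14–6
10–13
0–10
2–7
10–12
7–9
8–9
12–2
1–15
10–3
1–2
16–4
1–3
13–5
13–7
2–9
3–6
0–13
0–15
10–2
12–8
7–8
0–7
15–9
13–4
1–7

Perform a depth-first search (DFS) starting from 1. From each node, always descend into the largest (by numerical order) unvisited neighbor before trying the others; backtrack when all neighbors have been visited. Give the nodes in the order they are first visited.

1, 15, 12, 10, 13, 16, 4, 0, 7, 9, 11, 5, 3, 6, 14, 8, 2

Visit 1
1 → 15
15 → 12
12 → 10
10 → 13
13 → 16
16 → 4
4 → 0
0 → 7
7 → 9
9 → 11
11 → 5
5 → 3
3 → 6
6 → 14
14 → 8
11 → 2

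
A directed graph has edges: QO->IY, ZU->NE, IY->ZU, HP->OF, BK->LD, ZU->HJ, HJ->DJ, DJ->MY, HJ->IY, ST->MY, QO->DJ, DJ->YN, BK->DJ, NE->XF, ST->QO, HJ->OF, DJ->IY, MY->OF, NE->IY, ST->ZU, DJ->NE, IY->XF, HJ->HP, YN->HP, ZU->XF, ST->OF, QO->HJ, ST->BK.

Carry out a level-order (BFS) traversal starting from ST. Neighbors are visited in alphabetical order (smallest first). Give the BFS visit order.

Visit ST; enqueue BK, MY, OF, QO, ZU → queue [BK, MY, OF, QO, ZU]
Visit BK; enqueue DJ, LD → queue [MY, OF, QO, ZU, DJ, LD]
Visit MY → queue [OF, QO, ZU, DJ, LD]
Visit OF → queue [QO, ZU, DJ, LD]
Visit QO; enqueue HJ, IY → queue [ZU, DJ, LD, HJ, IY]
Visit ZU; enqueue NE, XF → queue [DJ, LD, HJ, IY, NE, XF]
Visit DJ; enqueue YN → queue [LD, HJ, IY, NE, XF, YN]
Visit LD → queue [HJ, IY, NE, XF, YN]
Visit HJ; enqueue HP → queue [IY, NE, XF, YN, HP]
Visit IY → queue [NE, XF, YN, HP]
Visit NE → queue [XF, YN, HP]
Visit XF → queue [YN, HP]
Visit YN → queue [HP]
Visit HP → queue []

ST → BK → MY → OF → QO → ZU → DJ → LD → HJ → IY → NE → XF → YN → HP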